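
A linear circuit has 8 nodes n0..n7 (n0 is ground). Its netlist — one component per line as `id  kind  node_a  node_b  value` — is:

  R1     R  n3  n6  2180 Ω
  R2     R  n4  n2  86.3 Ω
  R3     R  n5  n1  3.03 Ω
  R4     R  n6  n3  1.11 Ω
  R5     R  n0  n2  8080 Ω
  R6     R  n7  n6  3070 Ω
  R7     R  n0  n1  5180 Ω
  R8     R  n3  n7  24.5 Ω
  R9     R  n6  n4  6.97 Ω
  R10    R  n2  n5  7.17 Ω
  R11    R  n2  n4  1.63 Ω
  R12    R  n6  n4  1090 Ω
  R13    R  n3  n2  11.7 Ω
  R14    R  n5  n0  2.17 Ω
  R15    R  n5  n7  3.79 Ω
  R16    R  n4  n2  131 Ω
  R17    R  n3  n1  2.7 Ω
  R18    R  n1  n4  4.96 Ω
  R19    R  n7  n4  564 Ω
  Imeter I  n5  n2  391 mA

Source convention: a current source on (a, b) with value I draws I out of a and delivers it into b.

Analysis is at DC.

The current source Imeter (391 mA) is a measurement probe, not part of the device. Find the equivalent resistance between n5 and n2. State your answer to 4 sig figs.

Apply KCL at each of the 7 non-ground nodes and solve the resulting linear system.
Node n1: branches {R3, R7, R17, R18} → V_1 = 0.5399
Node n2: branches {R2, R5, R10, R11, R13, R16, Imeter} → V_2 = 1.325
Node n3: branches {R1, R4, R8, R13, R17} → V_3 = 0.7274
Node n4: branches {R2, R9, R11, R12, R16, R18, R19} → V_4 = 1.081
Node n5: branches {R3, R10, R14, R15, Imeter} → V_5 = -0.0005821
Node n6: branches {R1, R4, R6, R9, R12} → V_6 = 0.7760
Node n7: branches {R6, R8, R15, R19} → V_7 = 0.1033

R_eq = 3.391 Ω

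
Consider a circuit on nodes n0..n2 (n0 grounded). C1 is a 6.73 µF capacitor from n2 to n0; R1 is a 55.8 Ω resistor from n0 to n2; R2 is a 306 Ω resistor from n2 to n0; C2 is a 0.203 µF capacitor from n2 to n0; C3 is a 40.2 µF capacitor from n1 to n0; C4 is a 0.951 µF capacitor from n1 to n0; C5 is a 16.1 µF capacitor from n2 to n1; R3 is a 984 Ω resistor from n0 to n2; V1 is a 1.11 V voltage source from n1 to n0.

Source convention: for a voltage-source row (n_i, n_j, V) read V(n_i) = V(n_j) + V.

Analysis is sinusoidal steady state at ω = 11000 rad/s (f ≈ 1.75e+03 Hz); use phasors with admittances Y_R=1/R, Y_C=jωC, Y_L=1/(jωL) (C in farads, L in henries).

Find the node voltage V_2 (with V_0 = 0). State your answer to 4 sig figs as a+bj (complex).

0.7700+0.06748j V

MNA unknowns: 2 node voltages V₁..V_2 plus 1 source current (V1)
C1: Y=0.000+0.07403j on G[2,0]
R1: Y=0.01792+0.000j on G[0,2]
R2: Y=0.003268+0.000j on G[2,0]
C2: Y=0.000+0.002233j on G[2,0]
C3: Y=0.000+0.4422j on G[1,0]
C4: Y=0.000+0.01046j on G[1,0]
C5: Y=0.000+0.1771j on G[2,1]
R3: Y=0.001016+0.000j on G[0,2]
V1: row V1−V0=1.11, i_V1 at 1,0
solve → V1=1.110+0.000j, V2=0.7700+0.06748j
aux → i_V1=-0.01195-0.5627j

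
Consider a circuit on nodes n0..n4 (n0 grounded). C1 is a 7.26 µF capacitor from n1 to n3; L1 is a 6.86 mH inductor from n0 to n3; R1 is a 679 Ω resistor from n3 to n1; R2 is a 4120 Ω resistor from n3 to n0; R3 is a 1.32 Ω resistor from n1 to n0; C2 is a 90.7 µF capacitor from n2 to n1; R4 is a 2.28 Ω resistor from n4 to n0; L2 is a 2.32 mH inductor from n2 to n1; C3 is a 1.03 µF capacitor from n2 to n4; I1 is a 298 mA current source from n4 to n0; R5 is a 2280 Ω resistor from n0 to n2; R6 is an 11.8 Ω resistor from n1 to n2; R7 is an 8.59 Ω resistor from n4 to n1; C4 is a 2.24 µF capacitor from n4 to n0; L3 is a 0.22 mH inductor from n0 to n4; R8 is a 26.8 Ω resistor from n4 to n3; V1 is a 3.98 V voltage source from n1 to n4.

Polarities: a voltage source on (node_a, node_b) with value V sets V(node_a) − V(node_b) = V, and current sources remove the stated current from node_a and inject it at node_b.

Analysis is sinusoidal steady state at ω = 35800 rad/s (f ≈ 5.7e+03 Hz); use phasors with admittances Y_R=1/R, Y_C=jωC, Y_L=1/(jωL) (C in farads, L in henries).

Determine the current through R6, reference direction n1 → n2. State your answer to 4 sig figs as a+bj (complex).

MNA unknowns: 4 node voltages V₁..V_4 plus 1 source current (V1)
C1: Y=0.000+0.2599j on G[1,3]
L1: Y=0.000-0.004072j on G[0,3]
R1: Y=0.001473+0.000j on G[3,1]
R2: Y=0.0002427+0.000j on G[3,0]
R3: Y=0.7576+0.000j on G[1,0]
C2: Y=0.000+3.247j on G[2,1]
R4: Y=0.4386+0.000j on G[4,0]
L2: Y=0.000-0.01204j on G[2,1]
C3: Y=0.000+0.03687j on G[2,4]
I1: z[4]−=0.298, z[0]+=0.298
R5: Y=0.0004386+0.000j on G[0,2]
R6: Y=0.08475+0.000j on G[1,2]
R7: Y=0.1164+0.000j on G[4,1]
C4: Y=0.000+0.08019j on G[4,0]
L3: Y=0.000-0.1270j on G[0,4]
R8: Y=0.03731+0.000j on G[4,3]
V1: row V1−V4=3.98, i_V1 at 1,4
solve → V1=1.212-0.1044j, V2=1.167-0.1054j, V3=1.145+0.4653j, V4=-2.768-0.1044j
aux → i_V1=-1.530-0.08268j

0.003798+8.511e-05j A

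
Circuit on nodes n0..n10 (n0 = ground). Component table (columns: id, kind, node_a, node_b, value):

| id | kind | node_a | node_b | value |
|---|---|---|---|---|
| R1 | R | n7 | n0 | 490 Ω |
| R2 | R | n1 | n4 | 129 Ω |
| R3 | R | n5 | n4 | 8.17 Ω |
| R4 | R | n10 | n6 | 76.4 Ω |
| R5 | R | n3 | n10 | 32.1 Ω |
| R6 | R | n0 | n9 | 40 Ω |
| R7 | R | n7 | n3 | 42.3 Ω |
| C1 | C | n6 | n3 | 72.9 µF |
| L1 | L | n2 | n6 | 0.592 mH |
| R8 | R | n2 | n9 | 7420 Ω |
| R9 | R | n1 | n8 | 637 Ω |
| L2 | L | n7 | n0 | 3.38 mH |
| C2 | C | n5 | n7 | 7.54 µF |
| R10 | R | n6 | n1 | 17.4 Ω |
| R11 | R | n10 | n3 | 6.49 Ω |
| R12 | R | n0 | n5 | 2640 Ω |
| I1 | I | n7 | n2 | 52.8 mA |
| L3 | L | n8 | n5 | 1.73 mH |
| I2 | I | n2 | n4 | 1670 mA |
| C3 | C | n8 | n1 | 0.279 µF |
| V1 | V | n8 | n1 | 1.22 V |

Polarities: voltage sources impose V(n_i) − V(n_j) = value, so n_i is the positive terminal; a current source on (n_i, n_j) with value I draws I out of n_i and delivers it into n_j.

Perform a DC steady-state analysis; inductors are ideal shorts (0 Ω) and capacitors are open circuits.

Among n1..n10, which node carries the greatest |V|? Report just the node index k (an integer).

4

Apply KCL at each of the 10 non-ground nodes and solve the resulting linear system.
Node n1: branches {R2, R9, R10, C3, V1} → V_1 = 33.66
Node n2: branches {L1, R8, I1, I2} → V_2 = 4.832
Node n3: branches {R5, R7, C1, R11} → V_3 = 1.647
Node n4: branches {R2, R3, I2} → V_4 = 47.64
Node n5: branches {R3, C2, R12, L3} → V_5 = 34.88
Node n6: branches {R4, C1, L1, R10} → V_6 = 4.832
Node n7: branches {R1, R7, L2, C2, I1} → V_7 = 0.000
Node n8: branches {R9, L3, C3, V1} → V_8 = 34.88
Node n9: branches {R6, R8} → V_9 = 0.02591
Node n10: branches {R4, R5, R11} → V_10 = 1.857
Source currents: i(L1)=-1.618, i(L2)=-0.01386, i(L3)=-1.548, i(V1)=1.547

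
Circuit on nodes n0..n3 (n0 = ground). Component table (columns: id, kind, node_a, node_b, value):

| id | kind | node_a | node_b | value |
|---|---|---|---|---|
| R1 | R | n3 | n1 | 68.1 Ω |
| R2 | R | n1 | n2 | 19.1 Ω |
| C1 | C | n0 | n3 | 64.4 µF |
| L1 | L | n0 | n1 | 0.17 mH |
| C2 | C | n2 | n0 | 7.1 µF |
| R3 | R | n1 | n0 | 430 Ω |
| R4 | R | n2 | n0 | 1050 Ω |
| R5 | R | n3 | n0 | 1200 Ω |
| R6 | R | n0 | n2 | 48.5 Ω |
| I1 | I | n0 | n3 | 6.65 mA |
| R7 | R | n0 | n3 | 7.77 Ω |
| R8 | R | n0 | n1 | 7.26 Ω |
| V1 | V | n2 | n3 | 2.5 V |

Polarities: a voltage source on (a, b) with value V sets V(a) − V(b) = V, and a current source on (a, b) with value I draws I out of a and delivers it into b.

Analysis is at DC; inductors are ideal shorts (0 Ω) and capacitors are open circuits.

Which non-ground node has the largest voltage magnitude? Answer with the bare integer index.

MNA unknowns: 3 node voltages V₁..V_3 plus 2 source currents (L1, V1)
R1: Y=0.01468 on G[3,1]
R2: Y=0.05236 on G[1,2]
C1: Y=0.000 on G[0,3]
L1: row V0−V1=0, i_L1 at 0,1
C2: Y=0.000 on G[2,0]
R3: Y=0.002326 on G[1,0]
R4: Y=0.0009524 on G[2,0]
R5: Y=0.0008333 on G[3,0]
R6: Y=0.02062 on G[0,2]
I1: z[0]−=0.00665, z[3]+=0.00665
R7: Y=0.1287 on G[0,3]
R8: Y=0.1377 on G[0,1]
V1: row V2−V3=2.5, i_V1 at 2,3
solve → V1=0.000, V2=1.683, V3=-0.8167
aux → i_L1=-0.07614, i_V1=-0.1244

2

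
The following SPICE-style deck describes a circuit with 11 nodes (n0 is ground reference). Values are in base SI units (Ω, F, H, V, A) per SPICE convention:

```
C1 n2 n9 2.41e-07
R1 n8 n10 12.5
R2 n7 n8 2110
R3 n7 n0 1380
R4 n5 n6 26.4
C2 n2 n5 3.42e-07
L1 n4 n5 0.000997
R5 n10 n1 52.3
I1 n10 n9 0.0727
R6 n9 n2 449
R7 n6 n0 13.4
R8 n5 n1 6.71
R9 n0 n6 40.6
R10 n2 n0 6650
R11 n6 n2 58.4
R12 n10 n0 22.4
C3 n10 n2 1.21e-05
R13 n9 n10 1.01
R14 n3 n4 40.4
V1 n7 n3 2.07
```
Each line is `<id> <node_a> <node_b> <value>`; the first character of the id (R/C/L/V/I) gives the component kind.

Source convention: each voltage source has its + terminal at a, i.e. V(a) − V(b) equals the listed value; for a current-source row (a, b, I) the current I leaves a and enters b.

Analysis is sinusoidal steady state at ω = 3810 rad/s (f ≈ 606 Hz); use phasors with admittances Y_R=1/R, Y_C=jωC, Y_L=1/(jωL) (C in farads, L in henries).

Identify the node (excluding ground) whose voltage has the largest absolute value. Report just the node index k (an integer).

Apply KCL at each of the 10 non-ground nodes and solve the resulting linear system.
Node n1: branches {R5, R8} → V_1 = -0.04609+0.001138j
Node n2: branches {C1, C2, R6, R10, R11, C3} → V_2 = -0.002266-0.0001342j
Node n3: branches {R14, V1} → V_3 = -0.1448-0.007060j
Node n4: branches {L1, R14} → V_4 = -0.05171-0.007389j
Node n5: branches {R4, C2, L1, R8} → V_5 = -0.05168+0.001360j
Node n6: branches {R4, R7, R9, R11} → V_6 = -0.01294+0.0003191j
Node n7: branches {R2, R3, V1} → V_7 = 1.925-0.007060j
Node n8: branches {R1, R2} → V_8 = 0.008885-0.0006324j
Node n9: branches {C1, I1, R6, R13} → V_9 = 0.07079-0.0006609j
Node n10: branches {R1, R5, I1, R12, C3, R13} → V_10 = -0.002468-0.0005943j
Source currents: i(V1)=-0.002303+8.162e-06j

7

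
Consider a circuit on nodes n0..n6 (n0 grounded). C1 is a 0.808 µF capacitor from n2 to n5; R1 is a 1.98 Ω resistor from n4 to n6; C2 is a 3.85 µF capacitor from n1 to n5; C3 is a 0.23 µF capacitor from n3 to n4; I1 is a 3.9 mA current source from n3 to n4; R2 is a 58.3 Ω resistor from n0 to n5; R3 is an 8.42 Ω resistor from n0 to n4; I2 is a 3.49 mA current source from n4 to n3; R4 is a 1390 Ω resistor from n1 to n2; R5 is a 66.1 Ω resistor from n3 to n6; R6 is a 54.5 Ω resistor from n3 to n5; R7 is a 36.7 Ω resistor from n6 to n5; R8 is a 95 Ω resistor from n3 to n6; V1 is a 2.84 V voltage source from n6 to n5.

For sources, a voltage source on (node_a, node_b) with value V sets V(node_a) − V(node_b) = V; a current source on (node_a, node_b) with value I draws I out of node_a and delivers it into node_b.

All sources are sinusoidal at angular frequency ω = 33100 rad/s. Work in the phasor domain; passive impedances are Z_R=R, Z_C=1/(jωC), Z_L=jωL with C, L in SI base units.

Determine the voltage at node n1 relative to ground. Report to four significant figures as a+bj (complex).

-2.408+0.01375j V

Apply KCL at each of the 6 non-ground nodes and solve the resulting linear system.
Node n1: branches {C2, R4} → V_1 = -2.408+0.01375j
Node n2: branches {C1, R4} → V_2 = -2.408+0.01375j
Node n3: branches {C3, I1, I2, R5, R6, R8} → V_3 = -0.7268+0.1997j
Node n4: branches {R1, C3, I1, R3, I2} → V_4 = 0.3478-0.001985j
Node n5: branches {C1, C2, R2, R6, R7, V1} → V_5 = -2.408+0.01375j
Node n6: branches {R1, R5, R7, R8, V1} → V_6 = 0.4318+0.01375j
Source currents: i(V1)=-0.1495-0.003176j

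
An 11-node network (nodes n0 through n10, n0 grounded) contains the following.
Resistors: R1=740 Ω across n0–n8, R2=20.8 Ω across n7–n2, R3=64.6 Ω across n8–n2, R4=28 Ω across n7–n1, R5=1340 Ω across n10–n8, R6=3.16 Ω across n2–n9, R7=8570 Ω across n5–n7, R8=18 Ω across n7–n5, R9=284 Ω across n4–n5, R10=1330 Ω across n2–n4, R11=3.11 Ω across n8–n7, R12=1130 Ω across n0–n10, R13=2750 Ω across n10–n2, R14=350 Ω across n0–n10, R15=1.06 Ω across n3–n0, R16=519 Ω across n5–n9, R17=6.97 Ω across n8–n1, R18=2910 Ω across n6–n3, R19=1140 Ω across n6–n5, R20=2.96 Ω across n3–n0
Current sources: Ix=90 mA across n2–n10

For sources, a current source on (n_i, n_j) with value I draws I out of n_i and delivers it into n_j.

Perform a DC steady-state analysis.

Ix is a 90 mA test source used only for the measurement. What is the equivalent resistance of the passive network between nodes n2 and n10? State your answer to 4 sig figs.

MNA unknowns: 10 node voltages V₁..V_10
R1: Y=0.001351 on G[0,8]
R2: Y=0.04808 on G[7,2]
R3: Y=0.01548 on G[8,2]
R4: Y=0.03571 on G[7,1]
R5: Y=0.0007463 on G[10,8]
R6: Y=0.3165 on G[2,9]
R7: Y=0.0001167 on G[5,7]
R8: Y=0.05556 on G[7,5]
R9: Y=0.003521 on G[4,5]
R10: Y=0.0007519 on G[2,4]
R11: Y=0.3215 on G[8,7]
R12: Y=0.0008850 on G[0,10]
R13: Y=0.0003636 on G[10,2]
R14: Y=0.002857 on G[0,10]
R15: Y=0.9434 on G[3,0]
R16: Y=0.001927 on G[5,9]
R17: Y=0.1435 on G[8,1]
R18: Y=0.0003436 on G[6,3]
R19: Y=0.0008772 on G[6,5]
R20: Y=0.3378 on G[3,0]
Ix: z[2]−=0.09, z[10]+=0.09
solve → V1=-28.16, V2=-29.37, V3=-0.005434, V4=-28.41, V5=-28.20, V6=-20.27, V7=-28.27, V8=-28.13, V9=-29.37, V10=12.02

R_eq = 459.9 Ω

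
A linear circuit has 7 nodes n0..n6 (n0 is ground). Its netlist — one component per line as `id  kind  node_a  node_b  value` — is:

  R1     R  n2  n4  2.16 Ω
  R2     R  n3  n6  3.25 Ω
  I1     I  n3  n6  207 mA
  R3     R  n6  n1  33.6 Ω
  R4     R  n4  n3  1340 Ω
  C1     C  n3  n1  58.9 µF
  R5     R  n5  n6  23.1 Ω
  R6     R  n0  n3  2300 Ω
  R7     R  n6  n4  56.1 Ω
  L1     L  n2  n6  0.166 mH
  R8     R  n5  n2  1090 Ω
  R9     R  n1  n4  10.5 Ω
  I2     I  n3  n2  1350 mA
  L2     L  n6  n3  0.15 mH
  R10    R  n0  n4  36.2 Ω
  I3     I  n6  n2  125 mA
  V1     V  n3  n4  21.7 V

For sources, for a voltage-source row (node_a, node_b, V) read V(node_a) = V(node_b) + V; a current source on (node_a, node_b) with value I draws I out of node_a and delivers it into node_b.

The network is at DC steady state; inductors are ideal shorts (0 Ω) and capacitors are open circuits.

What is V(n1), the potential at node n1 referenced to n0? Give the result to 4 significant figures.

MNA unknowns: 6 node voltages V₁..V_6 plus 3 source currents (L1, L2, V1)
R1: Y=0.4630 on G[2,4]
R2: Y=0.3077 on G[3,6]
I1: z[3]−=0.207, z[6]+=0.207
R3: Y=0.02976 on G[6,1]
R4: Y=0.0007463 on G[4,3]
C1: Y=0.000 on G[3,1]
R5: Y=0.04329 on G[5,6]
R6: Y=0.0004348 on G[0,3]
R7: Y=0.01783 on G[6,4]
L1: row V2−V6=0, i_L1 at 2,6
R8: Y=0.0009174 on G[5,2]
R9: Y=0.09524 on G[1,4]
I2: z[3]−=1.35, z[2]+=1.35
L2: row V6−V3=0, i_L2 at 6,3
R10: Y=0.02762 on G[0,4]
I3: z[6]−=0.125, z[2]+=0.125
V1: row V3−V4=21.7, i_V1 at 3,4
solve → V1=4.830, V2=21.36, V3=21.36, V4=-0.3362, V5=21.36, V6=21.36
aux → i_L1=-8.571, i_L2=-9.368, i_V1=-10.95

4.830 V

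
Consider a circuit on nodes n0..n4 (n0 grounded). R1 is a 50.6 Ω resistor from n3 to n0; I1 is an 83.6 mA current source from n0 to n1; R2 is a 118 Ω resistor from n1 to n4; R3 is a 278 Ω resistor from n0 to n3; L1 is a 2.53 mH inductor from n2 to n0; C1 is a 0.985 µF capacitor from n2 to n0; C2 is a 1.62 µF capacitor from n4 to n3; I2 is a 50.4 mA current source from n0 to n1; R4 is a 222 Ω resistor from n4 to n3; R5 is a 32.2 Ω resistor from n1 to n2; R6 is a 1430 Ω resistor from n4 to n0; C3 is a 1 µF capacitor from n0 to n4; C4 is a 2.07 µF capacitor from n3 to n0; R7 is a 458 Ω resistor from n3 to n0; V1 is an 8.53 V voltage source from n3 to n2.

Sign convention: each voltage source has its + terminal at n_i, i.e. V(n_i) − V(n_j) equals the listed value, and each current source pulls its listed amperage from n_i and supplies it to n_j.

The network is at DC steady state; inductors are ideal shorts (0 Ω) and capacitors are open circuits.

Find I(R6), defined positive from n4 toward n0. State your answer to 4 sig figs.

0.003959 A

Apply KCL at each of the 4 non-ground nodes and solve the resulting linear system.
Node n1: branches {I1, R2, I2, R5} → V_1 = 4.603
Node n2: branches {L1, C1, R5, V1} → V_2 = 0.000
Node n3: branches {R1, R3, C2, R4, C4, R7, V1} → V_3 = 8.530
Node n4: branches {R2, C2, R4, R6, C3} → V_4 = 5.661
Source currents: i(L1)=-0.08784, i(V1)=-0.2308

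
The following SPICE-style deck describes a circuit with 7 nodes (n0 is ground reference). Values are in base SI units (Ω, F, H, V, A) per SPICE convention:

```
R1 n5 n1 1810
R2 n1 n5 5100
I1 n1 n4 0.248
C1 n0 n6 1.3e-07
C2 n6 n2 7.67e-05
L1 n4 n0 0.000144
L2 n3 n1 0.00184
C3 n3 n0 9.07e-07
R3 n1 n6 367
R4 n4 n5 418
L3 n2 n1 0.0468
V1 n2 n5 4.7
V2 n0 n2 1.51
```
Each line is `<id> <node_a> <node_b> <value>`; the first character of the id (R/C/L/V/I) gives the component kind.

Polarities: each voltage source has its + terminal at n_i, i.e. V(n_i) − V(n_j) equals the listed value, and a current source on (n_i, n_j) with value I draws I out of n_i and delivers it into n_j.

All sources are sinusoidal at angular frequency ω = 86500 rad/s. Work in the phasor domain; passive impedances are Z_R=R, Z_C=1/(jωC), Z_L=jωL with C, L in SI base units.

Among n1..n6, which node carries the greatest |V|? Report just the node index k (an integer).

1

Apply KCL at each of the 6 non-ground nodes and solve the resulting linear system.
Node n1: branches {R1, R2, I1, L2, R3, L3} → V_1 = -14.40-29.22j
Node n2: branches {C2, L3, V1, V2} → V_2 = -1.510+0.000j
Node n3: branches {L2, C3} → V_3 = 1.253+2.544j
Node n4: branches {I1, L1, R4} → V_4 = 0.08646+2.901j
Node n5: branches {R1, R2, R4, V1} → V_5 = -6.210+0.000j
Node n6: branches {C1, C2, R3} → V_6 = -1.519+0.005279j
Source currents: i(V1)=-0.008936+0.01493j, i(V2)=0.03331+0.07429j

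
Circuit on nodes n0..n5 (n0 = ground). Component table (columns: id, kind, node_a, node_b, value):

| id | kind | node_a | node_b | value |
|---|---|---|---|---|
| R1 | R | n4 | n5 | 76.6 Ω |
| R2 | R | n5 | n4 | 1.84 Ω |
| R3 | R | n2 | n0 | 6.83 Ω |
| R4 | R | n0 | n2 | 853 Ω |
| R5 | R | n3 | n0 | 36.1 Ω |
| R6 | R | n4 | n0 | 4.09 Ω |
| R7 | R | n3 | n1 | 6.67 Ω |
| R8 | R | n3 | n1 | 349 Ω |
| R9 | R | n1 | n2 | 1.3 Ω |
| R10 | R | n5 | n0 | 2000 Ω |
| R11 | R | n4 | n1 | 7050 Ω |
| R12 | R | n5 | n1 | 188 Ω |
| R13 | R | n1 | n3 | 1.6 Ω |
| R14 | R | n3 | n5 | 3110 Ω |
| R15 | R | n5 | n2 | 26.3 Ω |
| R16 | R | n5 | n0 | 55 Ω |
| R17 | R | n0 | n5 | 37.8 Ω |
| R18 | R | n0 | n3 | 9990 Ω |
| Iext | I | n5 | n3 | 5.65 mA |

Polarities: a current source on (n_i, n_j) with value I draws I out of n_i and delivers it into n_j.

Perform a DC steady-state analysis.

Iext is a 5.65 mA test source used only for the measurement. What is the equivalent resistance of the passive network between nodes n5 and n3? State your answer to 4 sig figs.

R_eq = 8.960 Ω

MNA unknowns: 5 node voltages V₁..V_5
R1: Y=0.01305 on G[4,5]
R2: Y=0.5435 on G[5,4]
R3: Y=0.1464 on G[2,0]
R4: Y=0.001172 on G[0,2]
R5: Y=0.02770 on G[3,0]
R6: Y=0.2445 on G[4,0]
R7: Y=0.1499 on G[3,1]
R8: Y=0.002865 on G[3,1]
R9: Y=0.7692 on G[1,2]
R10: Y=0.0005000 on G[5,0]
R11: Y=0.0001418 on G[4,1]
R12: Y=0.005319 on G[5,1]
R13: Y=0.6250 on G[1,3]
R14: Y=0.0003215 on G[3,5]
R15: Y=0.03802 on G[5,2]
R16: Y=0.01818 on G[5,0]
R17: Y=0.02646 on G[0,5]
R18: Y=0.0001001 on G[0,3]
Iext: z[5]−=0.00565, z[3]+=0.00565
solve → V1=0.02630, V2=0.02046, V3=0.03238, V4=-0.01267, V5=-0.01824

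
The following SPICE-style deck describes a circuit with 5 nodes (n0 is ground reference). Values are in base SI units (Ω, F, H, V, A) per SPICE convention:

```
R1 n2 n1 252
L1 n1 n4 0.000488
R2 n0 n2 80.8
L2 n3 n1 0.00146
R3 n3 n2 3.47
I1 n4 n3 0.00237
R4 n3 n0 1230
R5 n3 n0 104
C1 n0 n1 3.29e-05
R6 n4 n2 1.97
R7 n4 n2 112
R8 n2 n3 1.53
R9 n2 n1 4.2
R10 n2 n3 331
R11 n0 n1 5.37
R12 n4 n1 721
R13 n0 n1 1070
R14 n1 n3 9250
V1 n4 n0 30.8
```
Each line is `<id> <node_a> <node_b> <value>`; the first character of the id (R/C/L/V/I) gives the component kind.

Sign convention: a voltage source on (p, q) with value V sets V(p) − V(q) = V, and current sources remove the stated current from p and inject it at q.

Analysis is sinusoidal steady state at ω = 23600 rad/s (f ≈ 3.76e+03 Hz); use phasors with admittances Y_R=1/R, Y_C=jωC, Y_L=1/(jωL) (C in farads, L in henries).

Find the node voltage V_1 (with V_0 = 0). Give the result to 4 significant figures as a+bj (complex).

Apply KCL at each of the 4 non-ground nodes and solve the resulting linear system.
Node n1: branches {R1, L1, L2, C1, R9, R11, R12, R13, R14} → V_1 = -0.5079-7.669j
Node n2: branches {R1, R2, R3, R6, R7, R8, R9, R10} → V_2 = 19.96-1.640j
Node n3: branches {L2, R3, I1, R4, R5, R8, R10, R14} → V_3 = 19.54-1.014j
Node n4: branches {L1, I1, R6, R7, R12, V1} → V_4 = 30.80+0.000j
Source currents: i(V1)=-6.310+1.861j

-0.5079-7.669j V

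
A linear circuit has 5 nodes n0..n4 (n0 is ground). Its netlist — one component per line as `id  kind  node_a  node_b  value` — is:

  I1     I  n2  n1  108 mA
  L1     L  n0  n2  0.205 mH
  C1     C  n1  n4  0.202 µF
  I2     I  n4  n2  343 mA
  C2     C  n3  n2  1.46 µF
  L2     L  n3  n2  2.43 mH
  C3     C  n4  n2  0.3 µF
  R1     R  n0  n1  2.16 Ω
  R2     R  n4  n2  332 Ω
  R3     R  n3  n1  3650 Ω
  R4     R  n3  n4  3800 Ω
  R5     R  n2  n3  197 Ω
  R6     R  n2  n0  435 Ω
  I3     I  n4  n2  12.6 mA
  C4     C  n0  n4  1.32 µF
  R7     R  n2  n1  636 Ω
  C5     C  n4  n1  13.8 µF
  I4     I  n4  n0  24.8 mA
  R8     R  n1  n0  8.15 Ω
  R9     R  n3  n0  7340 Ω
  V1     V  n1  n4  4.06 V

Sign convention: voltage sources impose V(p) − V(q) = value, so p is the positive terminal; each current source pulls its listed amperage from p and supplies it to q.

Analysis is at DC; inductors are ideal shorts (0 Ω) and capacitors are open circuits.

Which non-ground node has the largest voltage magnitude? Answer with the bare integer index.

4

Element admittances at DC:
  I1: injects 0.108 A into n1 (from n2)
  L1: short n0↔n2 (DC inductor)
  Y(C1) = 0.000 S between n1,n4
  I2: injects 0.343 A into n2 (from n4)
  Y(C2) = 0.000 S between n3,n2
  L2: short n3↔n2 (DC inductor)
  Y(C3) = 0.000 S between n4,n2
  Y(R1) = 0.4630 S between n0,n1
  Y(R2) = 0.003012 S between n4,n2
  Y(R3) = 0.0002740 S between n3,n1
  Y(R4) = 0.0002632 S between n3,n4
  Y(R5) = 0.005076 S between n2,n3
  Y(R6) = 0.002299 S between n2,n0
  I3: injects 0.0126 A into n2 (from n4)
  Y(C4) = 0.000 S between n0,n4
  Y(R7) = 0.001572 S between n2,n1
  Y(C5) = 0.000 S between n4,n1
  I4: injects 0.0248 A into n0 (from n4)
  Y(R8) = 0.1227 S between n1,n0
  Y(R9) = 0.0001362 S between n3,n0
  V1: constraint V(n1)−V(n4) = 4.06
Assemble and solve the 7×7 MNA system:
  V(n1)=-0.4386  V(n2)=0.000  V(n3)=0.000  V(n4)=-4.499
  i(L1)=-0.2321  i(L2)=-0.001304  i(V1)=0.3657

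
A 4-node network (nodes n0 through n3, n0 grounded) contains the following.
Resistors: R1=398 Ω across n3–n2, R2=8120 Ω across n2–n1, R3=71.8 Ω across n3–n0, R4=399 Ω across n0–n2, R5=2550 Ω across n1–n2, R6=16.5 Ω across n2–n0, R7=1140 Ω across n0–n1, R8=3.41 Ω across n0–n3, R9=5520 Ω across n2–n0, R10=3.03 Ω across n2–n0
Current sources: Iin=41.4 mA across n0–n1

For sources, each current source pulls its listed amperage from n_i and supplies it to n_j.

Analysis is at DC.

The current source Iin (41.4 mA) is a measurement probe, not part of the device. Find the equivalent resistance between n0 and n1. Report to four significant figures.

MNA unknowns: 3 node voltages V₁..V_3
R1: Y=0.002513 on G[3,2]
R2: Y=0.0001232 on G[2,1]
R3: Y=0.01393 on G[3,0]
R4: Y=0.002506 on G[0,2]
R5: Y=0.0003922 on G[1,2]
R6: Y=0.06061 on G[2,0]
R7: Y=0.0008772 on G[0,1]
R8: Y=0.2933 on G[0,3]
R9: Y=0.0001812 on G[2,0]
R10: Y=0.3300 on G[2,0]
Iin: z[0]−=0.0414, z[1]+=0.0414
solve → V1=29.74, V2=0.03867, V3=0.0003138

R_eq = 718.5 Ω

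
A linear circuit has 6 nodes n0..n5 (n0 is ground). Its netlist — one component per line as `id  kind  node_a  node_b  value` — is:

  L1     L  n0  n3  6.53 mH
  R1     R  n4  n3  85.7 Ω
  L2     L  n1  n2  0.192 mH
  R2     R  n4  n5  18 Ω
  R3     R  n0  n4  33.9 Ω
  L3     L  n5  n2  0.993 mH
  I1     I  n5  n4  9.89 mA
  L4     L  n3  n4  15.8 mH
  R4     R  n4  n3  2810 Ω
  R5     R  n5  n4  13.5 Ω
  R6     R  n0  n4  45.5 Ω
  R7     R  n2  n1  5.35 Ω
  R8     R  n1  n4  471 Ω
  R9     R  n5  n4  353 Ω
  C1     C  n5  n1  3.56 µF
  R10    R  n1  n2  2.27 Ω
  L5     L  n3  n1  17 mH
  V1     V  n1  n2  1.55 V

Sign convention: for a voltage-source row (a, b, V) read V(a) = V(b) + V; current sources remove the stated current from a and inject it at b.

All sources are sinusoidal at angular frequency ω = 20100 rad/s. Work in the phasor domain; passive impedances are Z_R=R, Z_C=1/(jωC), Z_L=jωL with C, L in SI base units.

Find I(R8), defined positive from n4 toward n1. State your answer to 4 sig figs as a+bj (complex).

Apply KCL at each of the 5 non-ground nodes and solve the resulting linear system.
Node n1: branches {L2, R7, R8, C1, R10, L5, V1} → V_1 = -4.071-0.6810j
Node n2: branches {L2, L3, R7, R10, V1} → V_2 = -5.621-0.6810j
Node n3: branches {L1, R1, L4, R4, L5} → V_3 = -0.5560+0.2865j
Node n4: branches {R1, R2, R3, I1, L4, R4, R5, R6, R8, R9} → V_4 = -0.04240-0.08229j
Node n5: branches {R2, L3, I1, R5, R9, C1} → V_5 = -0.03112-0.1504j
Source currents: i(V1)=-0.9991+0.6817j

0.008554+0.001271j A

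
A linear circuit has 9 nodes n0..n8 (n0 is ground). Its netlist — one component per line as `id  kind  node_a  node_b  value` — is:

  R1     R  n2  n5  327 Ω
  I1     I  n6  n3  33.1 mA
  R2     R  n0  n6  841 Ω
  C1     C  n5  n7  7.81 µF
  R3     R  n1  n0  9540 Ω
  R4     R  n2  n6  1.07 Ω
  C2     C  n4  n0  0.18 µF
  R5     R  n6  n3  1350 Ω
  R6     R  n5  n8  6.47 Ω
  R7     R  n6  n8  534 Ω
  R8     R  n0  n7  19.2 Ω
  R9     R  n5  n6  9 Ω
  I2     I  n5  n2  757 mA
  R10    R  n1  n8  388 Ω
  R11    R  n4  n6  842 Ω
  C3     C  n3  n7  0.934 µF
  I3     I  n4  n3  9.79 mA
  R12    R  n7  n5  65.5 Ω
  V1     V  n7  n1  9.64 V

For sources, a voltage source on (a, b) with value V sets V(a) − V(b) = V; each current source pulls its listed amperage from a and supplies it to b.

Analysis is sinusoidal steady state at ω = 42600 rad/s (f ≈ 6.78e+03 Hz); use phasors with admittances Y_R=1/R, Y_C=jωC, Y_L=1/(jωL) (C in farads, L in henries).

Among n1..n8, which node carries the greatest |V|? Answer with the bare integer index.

Element admittances at ω=42600 rad/s:
  Y(R1) = 0.003058+0.000j S between n2,n5
  I1: injects 0.0331 A into n3 (from n6)
  Y(R2) = 0.001189+0.000j S between n0,n6
  Y(C1) = 0.000+0.3327j S between n5,n7
  Y(R3) = 0.0001048+0.000j S between n1,n0
  Y(R4) = 0.9346+0.000j S between n2,n6
  Y(C2) = 0.000+0.007668j S between n4,n0
  Y(R5) = 0.0007407+0.000j S between n6,n3
  Y(R6) = 0.1546+0.000j S between n5,n8
  Y(R7) = 0.001873+0.000j S between n6,n8
  Y(R8) = 0.05208+0.000j S between n0,n7
  Y(R9) = 0.1111+0.000j S between n5,n6
  I2: injects 0.757 A into n2 (from n5)
  Y(R10) = 0.002577+0.000j S between n1,n8
  Y(R11) = 0.001188+0.000j S between n4,n6
  Y(C3) = 0.000+0.03979j S between n3,n7
  I3: injects 0.00979 A into n3 (from n4)
  Y(R12) = 0.01527+0.000j S between n7,n5
  V1: constraint V(n7)−V(n1) = 9.64
Assemble and solve the 9×9 MNA system:
  V(n1)=-9.706-0.001952j  V(n2)=6.762+0.2169j  V(n3)=-0.03934-1.192j  V(n4)=-0.02035+0.3483j  V(n5)=-0.08126+0.2269j  V(n6)=5.974+0.2169j  V(n7)=-0.06557-0.001952j  V(n8)=-0.1659+0.2230j
  i(V1)=-0.02560-0.0005800j

1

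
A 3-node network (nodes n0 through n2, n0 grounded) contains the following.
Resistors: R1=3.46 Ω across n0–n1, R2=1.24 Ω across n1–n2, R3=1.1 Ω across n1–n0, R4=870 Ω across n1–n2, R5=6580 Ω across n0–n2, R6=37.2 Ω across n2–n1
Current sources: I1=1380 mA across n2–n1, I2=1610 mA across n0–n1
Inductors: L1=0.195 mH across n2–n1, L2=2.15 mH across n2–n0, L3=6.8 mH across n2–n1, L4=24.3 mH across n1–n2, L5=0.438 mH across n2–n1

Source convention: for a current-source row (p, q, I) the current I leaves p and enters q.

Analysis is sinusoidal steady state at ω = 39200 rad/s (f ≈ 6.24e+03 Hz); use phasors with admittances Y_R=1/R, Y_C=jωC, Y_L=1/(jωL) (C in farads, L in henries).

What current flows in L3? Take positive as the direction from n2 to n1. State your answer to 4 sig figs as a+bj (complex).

Apply KCL at each of the 2 non-ground nodes and solve the resulting linear system.
Node n1: branches {R1, I1, R2, R3, L1, R4, L3, L4, R6, L5, I2} → V_1 = 1.347-0.002091j
Node n2: branches {I1, R2, L1, R4, L2, L3, R5, L4, R6, L5} → V_2 = -0.2159-0.3683j

-0.001374+0.005865j A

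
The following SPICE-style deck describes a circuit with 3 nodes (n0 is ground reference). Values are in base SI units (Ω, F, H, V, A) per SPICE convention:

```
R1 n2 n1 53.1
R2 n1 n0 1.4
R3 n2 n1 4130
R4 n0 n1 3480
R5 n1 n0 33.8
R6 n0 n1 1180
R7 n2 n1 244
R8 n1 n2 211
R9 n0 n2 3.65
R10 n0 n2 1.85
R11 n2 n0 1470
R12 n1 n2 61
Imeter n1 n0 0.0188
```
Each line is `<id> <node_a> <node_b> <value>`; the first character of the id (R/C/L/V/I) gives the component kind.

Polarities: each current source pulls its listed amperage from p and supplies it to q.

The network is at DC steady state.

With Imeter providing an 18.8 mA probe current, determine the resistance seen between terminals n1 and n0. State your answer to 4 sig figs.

R_eq = 1.271 Ω

MNA unknowns: 2 node voltages V₁..V_2
R1: Y=0.01883 on G[2,1]
R2: Y=0.7143 on G[1,0]
R3: Y=0.0002421 on G[2,1]
R4: Y=0.0002874 on G[0,1]
R5: Y=0.02959 on G[1,0]
R6: Y=0.0008475 on G[0,1]
R7: Y=0.004098 on G[2,1]
R8: Y=0.004739 on G[1,2]
R9: Y=0.2740 on G[0,2]
R10: Y=0.5405 on G[0,2]
R11: Y=0.0006803 on G[2,0]
R12: Y=0.01639 on G[1,2]
Imeter: z[1]−=0.0188, z[0]+=0.0188
solve → V1=-0.02389, V2=-0.001231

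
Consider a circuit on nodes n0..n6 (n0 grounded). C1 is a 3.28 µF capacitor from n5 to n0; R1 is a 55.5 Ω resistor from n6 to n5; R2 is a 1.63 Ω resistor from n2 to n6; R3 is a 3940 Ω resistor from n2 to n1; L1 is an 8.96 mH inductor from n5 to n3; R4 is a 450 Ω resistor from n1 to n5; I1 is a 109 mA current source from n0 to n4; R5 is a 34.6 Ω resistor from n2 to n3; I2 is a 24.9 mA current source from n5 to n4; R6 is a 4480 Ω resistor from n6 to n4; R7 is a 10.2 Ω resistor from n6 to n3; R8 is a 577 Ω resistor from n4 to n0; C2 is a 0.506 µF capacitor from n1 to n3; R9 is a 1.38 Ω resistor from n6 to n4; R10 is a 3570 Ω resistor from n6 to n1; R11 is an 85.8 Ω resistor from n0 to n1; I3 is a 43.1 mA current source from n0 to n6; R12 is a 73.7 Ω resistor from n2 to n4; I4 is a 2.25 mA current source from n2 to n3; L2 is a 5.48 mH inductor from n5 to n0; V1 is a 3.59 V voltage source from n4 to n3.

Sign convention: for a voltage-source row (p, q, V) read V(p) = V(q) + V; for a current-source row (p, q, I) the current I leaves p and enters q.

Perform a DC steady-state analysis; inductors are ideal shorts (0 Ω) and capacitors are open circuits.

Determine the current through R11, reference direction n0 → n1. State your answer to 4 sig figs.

-0.001291 A

MNA unknowns: 6 node voltages V₁..V_6 plus 3 source currents (L1, L2, V1)
C1: Y=0.000 on G[5,0]
R1: Y=0.01802 on G[6,5]
R2: Y=0.6135 on G[2,6]
R3: Y=0.0002538 on G[2,1]
L1: row V5−V3=0, i_L1 at 5,3
R4: Y=0.002222 on G[1,5]
I1: z[0]−=0.109, z[4]+=0.109
R5: Y=0.02890 on G[2,3]
I2: z[5]−=0.0249, z[4]+=0.0249
R6: Y=0.0002232 on G[6,4]
R7: Y=0.09804 on G[6,3]
R8: Y=0.001733 on G[4,0]
C2: Y=0.000 on G[1,3]
R9: Y=0.7246 on G[6,4]
R10: Y=0.0002801 on G[6,1]
R11: Y=0.01166 on G[0,1]
I3: z[0]−=0.0431, z[6]+=0.0431
R12: Y=0.01357 on G[2,4]
I4: z[2]−=0.00225, z[3]+=0.00225
L2: row V5−V0=0, i_L2 at 5,0
V1: row V4−V3=3.59, i_V1 at 4,3
solve → V1=0.1108, V2=2.924, V3=0.000, V4=3.590, V5=0.000, V6=3.052
aux → i_L1=-0.1143, i_L2=0.1446, i_V1=-0.2717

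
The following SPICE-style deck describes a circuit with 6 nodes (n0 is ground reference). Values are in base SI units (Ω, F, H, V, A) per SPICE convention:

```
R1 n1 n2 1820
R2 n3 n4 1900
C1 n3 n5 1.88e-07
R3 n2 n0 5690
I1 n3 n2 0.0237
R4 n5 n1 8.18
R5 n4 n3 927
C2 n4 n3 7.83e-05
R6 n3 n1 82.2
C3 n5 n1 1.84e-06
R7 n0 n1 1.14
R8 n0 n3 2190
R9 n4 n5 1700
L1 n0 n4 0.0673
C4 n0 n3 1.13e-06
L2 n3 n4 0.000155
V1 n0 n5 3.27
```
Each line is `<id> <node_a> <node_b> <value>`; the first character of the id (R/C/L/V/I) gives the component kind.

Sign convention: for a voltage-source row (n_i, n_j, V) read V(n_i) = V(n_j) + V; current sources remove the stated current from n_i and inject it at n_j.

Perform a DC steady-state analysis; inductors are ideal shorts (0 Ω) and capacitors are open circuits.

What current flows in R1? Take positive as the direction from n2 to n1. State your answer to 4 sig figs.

Apply KCL at each of the 5 non-ground nodes and solve the resulting linear system.
Node n1: branches {R1, R4, R6, C3, R7} → V_1 = -0.3774
Node n2: branches {R1, R3, I1} → V_2 = 32.39
Node n3: branches {R2, C1, I1, R5, C2, R6, R8, C4, L2} → V_3 = 0.000
Node n4: branches {R2, R5, C2, R9, L1, L2} → V_4 = 0.000
Node n5: branches {C1, R4, C3, R9, V1} → V_5 = -3.270
Source currents: i(L1)=0.03021, i(L2)=-0.02829, i(V1)=-0.3555

0.01801 A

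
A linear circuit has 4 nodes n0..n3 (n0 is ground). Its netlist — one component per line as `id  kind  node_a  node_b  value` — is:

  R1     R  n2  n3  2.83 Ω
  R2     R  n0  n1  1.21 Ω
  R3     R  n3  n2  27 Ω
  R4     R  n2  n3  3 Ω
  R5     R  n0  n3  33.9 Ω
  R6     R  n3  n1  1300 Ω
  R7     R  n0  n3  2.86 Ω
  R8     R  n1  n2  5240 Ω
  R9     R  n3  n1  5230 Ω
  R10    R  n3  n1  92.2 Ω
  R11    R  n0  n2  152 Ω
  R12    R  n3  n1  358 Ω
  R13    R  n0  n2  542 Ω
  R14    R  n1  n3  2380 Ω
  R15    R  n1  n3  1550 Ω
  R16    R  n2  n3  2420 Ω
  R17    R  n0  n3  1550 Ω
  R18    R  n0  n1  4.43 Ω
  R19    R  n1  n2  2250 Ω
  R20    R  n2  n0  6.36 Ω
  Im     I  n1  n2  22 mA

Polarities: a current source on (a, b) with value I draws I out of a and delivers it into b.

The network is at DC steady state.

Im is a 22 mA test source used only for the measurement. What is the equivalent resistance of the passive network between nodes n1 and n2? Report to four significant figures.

R_eq = 3.258 Ω

MNA unknowns: 3 node voltages V₁..V_3
R1: Y=0.3534 on G[2,3]
R2: Y=0.8264 on G[0,1]
R3: Y=0.03704 on G[3,2]
R4: Y=0.3333 on G[2,3]
R5: Y=0.02950 on G[0,3]
R6: Y=0.0007692 on G[3,1]
R7: Y=0.3497 on G[0,3]
R8: Y=0.0001908 on G[1,2]
R9: Y=0.0001912 on G[3,1]
R10: Y=0.01085 on G[3,1]
R11: Y=0.006579 on G[0,2]
R12: Y=0.002793 on G[3,1]
R13: Y=0.001845 on G[0,2]
R14: Y=0.0004202 on G[1,3]
R15: Y=0.0006452 on G[1,3]
R16: Y=0.0004132 on G[2,3]
R17: Y=0.0006452 on G[0,3]
R18: Y=0.2257 on G[0,1]
R19: Y=0.0004444 on G[1,2]
R20: Y=0.1572 on G[2,0]
Im: z[1]−=0.022, z[2]+=0.022
solve → V1=-0.02007, V2=0.05161, V3=0.03310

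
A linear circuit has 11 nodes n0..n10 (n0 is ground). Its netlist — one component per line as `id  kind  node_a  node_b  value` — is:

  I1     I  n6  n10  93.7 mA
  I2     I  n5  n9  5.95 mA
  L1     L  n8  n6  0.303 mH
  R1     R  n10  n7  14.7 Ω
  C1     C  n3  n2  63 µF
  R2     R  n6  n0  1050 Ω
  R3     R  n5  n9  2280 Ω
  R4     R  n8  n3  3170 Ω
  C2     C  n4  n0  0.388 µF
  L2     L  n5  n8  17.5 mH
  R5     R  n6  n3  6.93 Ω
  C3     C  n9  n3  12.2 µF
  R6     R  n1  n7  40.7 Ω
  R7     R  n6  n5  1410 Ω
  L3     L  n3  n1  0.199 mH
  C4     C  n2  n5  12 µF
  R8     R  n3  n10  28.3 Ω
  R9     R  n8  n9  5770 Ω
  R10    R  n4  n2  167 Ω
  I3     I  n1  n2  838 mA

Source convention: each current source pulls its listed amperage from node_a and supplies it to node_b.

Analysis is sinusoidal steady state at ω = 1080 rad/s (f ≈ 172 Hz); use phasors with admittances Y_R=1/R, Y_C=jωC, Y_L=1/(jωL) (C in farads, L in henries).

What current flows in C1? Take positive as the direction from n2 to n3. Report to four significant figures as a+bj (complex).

0.6686+0.009005j A

MNA unknowns: 10 node voltages V₁..V_10
I1: z[6]−=0.0937, z[10]+=0.0937
I2: z[5]−=0.00595, z[9]+=0.00595
L1: Y=0.000-3.056j on G[8,6]
R1: Y=0.06803+0.000j on G[10,7]
C1: Y=0.000+0.06804j on G[3,2]
R2: Y=0.0009524+0.000j on G[6,0]
R3: Y=0.0004386+0.000j on G[5,9]
R4: Y=0.0003155+0.000j on G[8,3]
C2: Y=0.000+0.0004190j on G[4,0]
L2: Y=0.000-0.05291j on G[5,8]
R5: Y=0.1443+0.000j on G[6,3]
C3: Y=0.000+0.01318j on G[9,3]
R6: Y=0.02457+0.000j on G[1,7]
R7: Y=0.0007092+0.000j on G[6,5]
L3: Y=0.000-4.653j on G[3,1]
C4: Y=0.000+0.01296j on G[2,5]
R8: Y=0.03534+0.000j on G[3,10]
R9: Y=0.0001733+0.000j on G[8,9]
R10: Y=0.005988+0.000j on G[4,2]
I3: z[1]−=0.838, z[2]+=0.838
solve → V1=-3.824+1.758j, V2=-3.691-7.895j, V3=-3.824+1.932j, V4=-4.223-7.599j, V5=-3.133+4.932j, V6=-3.344+1.858j, V7=-2.535+1.843j, V8=-3.340+1.910j, V9=-3.702+1.456j, V10=-2.069+1.873j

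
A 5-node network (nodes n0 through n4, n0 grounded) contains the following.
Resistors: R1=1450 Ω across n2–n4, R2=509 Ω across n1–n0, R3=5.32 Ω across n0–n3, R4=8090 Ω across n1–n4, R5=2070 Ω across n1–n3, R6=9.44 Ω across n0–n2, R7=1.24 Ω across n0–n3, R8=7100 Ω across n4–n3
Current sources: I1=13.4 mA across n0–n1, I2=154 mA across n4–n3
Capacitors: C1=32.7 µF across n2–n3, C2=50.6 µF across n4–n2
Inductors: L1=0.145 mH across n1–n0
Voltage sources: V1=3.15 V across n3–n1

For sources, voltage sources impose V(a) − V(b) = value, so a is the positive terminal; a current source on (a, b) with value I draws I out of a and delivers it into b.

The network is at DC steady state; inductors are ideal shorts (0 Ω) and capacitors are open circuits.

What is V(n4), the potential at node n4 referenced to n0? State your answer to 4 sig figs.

Apply KCL at each of the 4 non-ground nodes and solve the resulting linear system.
Node n1: branches {R2, I1, R4, R5, L1, V1} → V_1 = 0.000
Node n2: branches {R1, C1, C2, R6} → V_2 = -1.046
Node n3: branches {R3, C1, I2, R5, R7, R8, V1} → V_3 = 3.150
Node n4: branches {R1, I2, R4, C2, R8} → V_4 = -161.7
Source currents: i(L1)=-3.008, i(V1)=-3.003

-161.7 V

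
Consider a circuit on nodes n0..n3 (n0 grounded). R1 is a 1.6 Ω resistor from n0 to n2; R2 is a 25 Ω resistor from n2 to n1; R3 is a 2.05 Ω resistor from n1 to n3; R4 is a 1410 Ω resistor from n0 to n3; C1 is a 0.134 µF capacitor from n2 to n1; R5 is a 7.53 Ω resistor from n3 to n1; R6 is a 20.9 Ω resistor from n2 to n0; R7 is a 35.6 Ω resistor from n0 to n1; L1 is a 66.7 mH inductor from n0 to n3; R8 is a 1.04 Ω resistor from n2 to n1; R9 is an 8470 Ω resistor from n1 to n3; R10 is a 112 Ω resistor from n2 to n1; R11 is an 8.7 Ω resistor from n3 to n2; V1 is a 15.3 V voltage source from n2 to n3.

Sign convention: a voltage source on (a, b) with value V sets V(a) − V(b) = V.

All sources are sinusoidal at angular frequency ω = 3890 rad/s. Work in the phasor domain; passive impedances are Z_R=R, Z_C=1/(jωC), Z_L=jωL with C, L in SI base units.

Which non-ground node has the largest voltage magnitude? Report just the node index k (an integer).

Element admittances at ω=3890 rad/s:
  Y(R1) = 0.6250+0.000j S between n0,n2
  Y(R2) = 0.04000+0.000j S between n2,n1
  Y(R3) = 0.4878+0.000j S between n1,n3
  Y(R4) = 0.0007092+0.000j S between n0,n3
  Y(C1) = 0.000+0.0005213j S between n2,n1
  Y(R5) = 0.1328+0.000j S between n3,n1
  Y(R6) = 0.04785+0.000j S between n2,n0
  Y(R7) = 0.02809+0.000j S between n0,n1
  Y(L1) = 0.000-0.003854j S between n0,n3
  Y(R8) = 0.9615+0.000j S between n2,n1
  Y(R9) = 0.0001181+0.000j S between n1,n3
  Y(R10) = 0.008929+0.000j S between n2,n1
  Y(R11) = 0.1149+0.000j S between n3,n2
  V1: constraint V(n2)−V(n3) = 15.3
Assemble and solve the 4×4 MNA system:
  V(n1)=-5.483-0.07962j  V(n2)=0.2452-0.08282j  V(n3)=-15.05-0.08282j
  i(V1)=-7.711+0.05598j

3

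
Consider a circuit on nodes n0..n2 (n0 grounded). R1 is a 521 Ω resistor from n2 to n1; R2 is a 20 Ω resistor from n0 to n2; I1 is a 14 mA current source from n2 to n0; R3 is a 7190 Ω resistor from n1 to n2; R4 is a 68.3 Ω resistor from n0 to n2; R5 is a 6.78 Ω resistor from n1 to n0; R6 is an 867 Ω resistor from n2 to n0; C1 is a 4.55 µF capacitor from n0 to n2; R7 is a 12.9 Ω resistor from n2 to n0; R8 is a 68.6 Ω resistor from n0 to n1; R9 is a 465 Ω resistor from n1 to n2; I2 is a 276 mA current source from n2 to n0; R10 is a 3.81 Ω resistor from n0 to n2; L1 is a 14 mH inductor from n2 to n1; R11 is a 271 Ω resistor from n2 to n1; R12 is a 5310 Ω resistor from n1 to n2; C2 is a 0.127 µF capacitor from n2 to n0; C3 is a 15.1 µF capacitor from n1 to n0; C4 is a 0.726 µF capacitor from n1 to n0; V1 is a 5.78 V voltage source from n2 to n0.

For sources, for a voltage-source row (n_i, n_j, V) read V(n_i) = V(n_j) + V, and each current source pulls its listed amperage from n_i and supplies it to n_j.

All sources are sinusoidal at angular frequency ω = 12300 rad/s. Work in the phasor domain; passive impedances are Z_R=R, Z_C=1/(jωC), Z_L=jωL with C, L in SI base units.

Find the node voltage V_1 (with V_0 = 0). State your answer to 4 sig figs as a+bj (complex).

Apply KCL at each of the 2 non-ground nodes and solve the resulting linear system.
Node n1: branches {R1, R3, R5, R8, R9, L1, R11, R12, C3, C4} → V_1 = 0.02499-0.2250j
Node n2: branches {R1, R2, I1, R3, R4, R6, C1, R7, R9, I2, R10, L1, R11, R12, C2, V1} → V_2 = 5.780+0.000j
Source currents: i(V1)=-2.683-0.3009j

0.02499-0.2250j V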